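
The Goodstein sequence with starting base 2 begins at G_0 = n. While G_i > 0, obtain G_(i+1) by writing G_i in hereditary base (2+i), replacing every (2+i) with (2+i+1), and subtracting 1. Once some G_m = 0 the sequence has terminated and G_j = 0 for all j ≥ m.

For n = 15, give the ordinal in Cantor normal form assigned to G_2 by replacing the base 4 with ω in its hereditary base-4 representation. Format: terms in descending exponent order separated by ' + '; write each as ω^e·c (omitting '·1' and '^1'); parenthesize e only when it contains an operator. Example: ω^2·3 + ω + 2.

ω^(ω + 1) + ω^ω + 3

(0) 15|_2 = 2^(2 + 1) + 2^2 + 2 + 1 ↦ 3^(3 + 1) + 3^3 + 3 + 1|_3 = 112 ⇒ 111
(1) 111|_3 = 3^(3 + 1) + 3^3 + 3 ↦ 4^(4 + 1) + 4^4 + 4|_4 = 1284 ⇒ 1283
(2) 1283|_4 = 4^(4 + 1) + 4^4 + 3 ↦ 5^(5 + 1) + 5^5 + 3|_5 = 18753 ⇒ 18752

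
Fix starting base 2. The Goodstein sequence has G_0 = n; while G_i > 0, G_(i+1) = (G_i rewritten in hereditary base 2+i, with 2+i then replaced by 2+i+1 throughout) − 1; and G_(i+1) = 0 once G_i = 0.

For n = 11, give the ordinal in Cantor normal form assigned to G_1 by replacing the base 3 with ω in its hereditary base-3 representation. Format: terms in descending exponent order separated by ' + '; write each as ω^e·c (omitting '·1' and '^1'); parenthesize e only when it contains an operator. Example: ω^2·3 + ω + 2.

ω^(ω + 1) + ω

11 —HB2→ 2^(2 + 1) + 2 + 1 —bump→ 3^(3 + 1) + 3 + 1 = 85 —(−1)→ 84
84 —HB3→ 3^(3 + 1) + 3 —bump→ 4^(4 + 1) + 4 = 1028 —(−1)→ 1027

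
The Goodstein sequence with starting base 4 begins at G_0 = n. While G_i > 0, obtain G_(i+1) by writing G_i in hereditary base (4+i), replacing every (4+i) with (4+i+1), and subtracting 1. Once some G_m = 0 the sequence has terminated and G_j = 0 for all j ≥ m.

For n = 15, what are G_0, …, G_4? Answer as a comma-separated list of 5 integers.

15 —HB4→ 3·4 + 3 —bump→ 3·5 + 3 = 18 —(−1)→ 17
17 —HB5→ 3·5 + 2 —bump→ 3·6 + 2 = 20 —(−1)→ 19
19 —HB6→ 3·6 + 1 —bump→ 3·7 + 1 = 22 —(−1)→ 21
21 —HB7→ 3·7 —bump→ 3·8 = 24 —(−1)→ 23

15, 17, 19, 21, 23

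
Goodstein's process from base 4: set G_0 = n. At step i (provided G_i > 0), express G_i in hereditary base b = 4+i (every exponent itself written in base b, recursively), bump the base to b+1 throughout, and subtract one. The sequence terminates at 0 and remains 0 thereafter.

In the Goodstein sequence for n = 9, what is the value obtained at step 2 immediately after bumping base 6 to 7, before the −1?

12

[0] 9 ≡ 2·4 + 1 (base 4). Lift 5: 11. −1: 10.
[1] 10 ≡ 2·5 (base 5). Lift 6: 12. −1: 11.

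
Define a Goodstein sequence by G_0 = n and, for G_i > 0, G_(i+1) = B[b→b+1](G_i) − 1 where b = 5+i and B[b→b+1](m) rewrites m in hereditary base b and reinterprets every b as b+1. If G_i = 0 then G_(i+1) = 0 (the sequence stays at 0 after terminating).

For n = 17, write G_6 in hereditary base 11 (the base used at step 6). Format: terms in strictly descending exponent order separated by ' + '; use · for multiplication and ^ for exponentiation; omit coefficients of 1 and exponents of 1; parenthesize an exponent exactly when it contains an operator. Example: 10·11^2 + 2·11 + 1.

2·11 + 4

G_0 = 17. HB_5(17) = 3·5 + 2. Bump = 20. G_1 = 19.
G_1 = 19. HB_6(19) = 3·6 + 1. Bump = 22. G_2 = 21.
G_2 = 21. HB_7(21) = 3·7. Bump = 24. G_3 = 23.
G_3 = 23. HB_8(23) = 2·8 + 7. Bump = 25. G_4 = 24.
G_4 = 24. HB_9(24) = 2·9 + 6. Bump = 26. G_5 = 25.
G_5 = 25. HB_10(25) = 2·10 + 5. Bump = 27. G_6 = 26.
G_6 = 26. HB_11(26) = 2·11 + 4. Bump = 28. G_7 = 27.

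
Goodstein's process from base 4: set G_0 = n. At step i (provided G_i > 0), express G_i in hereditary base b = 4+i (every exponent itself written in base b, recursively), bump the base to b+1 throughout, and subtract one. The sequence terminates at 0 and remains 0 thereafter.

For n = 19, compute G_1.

19 —HB4→ 4^2 + 3 —bump→ 5^2 + 3 = 28 —(−1)→ 27
27 —HB5→ 5^2 + 2 —bump→ 6^2 + 2 = 38 —(−1)→ 37

27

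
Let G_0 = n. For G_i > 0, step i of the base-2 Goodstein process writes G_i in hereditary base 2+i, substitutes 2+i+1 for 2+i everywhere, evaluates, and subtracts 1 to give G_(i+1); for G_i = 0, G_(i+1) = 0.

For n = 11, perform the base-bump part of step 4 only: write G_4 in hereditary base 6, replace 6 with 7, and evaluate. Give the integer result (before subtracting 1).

[0] 11 ≡ 2^(2 + 1) + 2 + 1 (base 2). Lift 3: 85. −1: 84.
[1] 84 ≡ 3^(3 + 1) + 3 (base 3). Lift 4: 1028. −1: 1027.
[2] 1027 ≡ 4^(4 + 1) + 3 (base 4). Lift 5: 15628. −1: 15627.
[3] 15627 ≡ 5^(5 + 1) + 2 (base 5). Lift 6: 279938. −1: 279937.
[4] 279937 ≡ 6^(6 + 1) + 1 (base 6). Lift 7: 5764802. −1: 5764801.

5764802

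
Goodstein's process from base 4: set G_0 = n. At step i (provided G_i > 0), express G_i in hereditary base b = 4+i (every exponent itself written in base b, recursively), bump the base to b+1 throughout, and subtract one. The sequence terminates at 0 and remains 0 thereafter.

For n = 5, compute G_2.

5

step 0: 5 = 4 + 1; sub 5 for 4: 5 + 1; = 6; G_1 = 6−1 = 5
step 1: 5 = 5; sub 6 for 5: 6; = 6; G_2 = 6−1 = 5
step 2: 5 = 5; sub 7 for 6: 5; = 5; G_3 = 5−1 = 4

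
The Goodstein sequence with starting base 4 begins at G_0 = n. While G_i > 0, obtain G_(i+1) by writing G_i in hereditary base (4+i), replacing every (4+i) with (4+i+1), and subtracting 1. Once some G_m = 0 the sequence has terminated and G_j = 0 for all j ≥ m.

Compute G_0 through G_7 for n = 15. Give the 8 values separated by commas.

15, 17, 19, 21, 23, 24, 25, 26

step 0: 15 = 3·4 + 3; sub 5 for 4: 3·5 + 3; = 18; G_1 = 18−1 = 17
step 1: 17 = 3·5 + 2; sub 6 for 5: 3·6 + 2; = 20; G_2 = 20−1 = 19
step 2: 19 = 3·6 + 1; sub 7 for 6: 3·7 + 1; = 22; G_3 = 22−1 = 21
step 3: 21 = 3·7; sub 8 for 7: 3·8; = 24; G_4 = 24−1 = 23
step 4: 23 = 2·8 + 7; sub 9 for 8: 2·9 + 7; = 25; G_5 = 25−1 = 24
step 5: 24 = 2·9 + 6; sub 10 for 9: 2·10 + 6; = 26; G_6 = 26−1 = 25
step 6: 25 = 2·10 + 5; sub 11 for 10: 2·11 + 5; = 27; G_7 = 27−1 = 26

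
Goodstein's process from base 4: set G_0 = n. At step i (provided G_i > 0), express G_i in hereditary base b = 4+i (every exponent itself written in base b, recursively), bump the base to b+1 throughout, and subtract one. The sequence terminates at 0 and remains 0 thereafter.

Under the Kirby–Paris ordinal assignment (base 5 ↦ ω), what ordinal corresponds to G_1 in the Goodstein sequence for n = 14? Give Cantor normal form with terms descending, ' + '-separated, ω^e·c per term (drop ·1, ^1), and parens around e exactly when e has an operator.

ω·3 + 1

14 —HB4→ 3·4 + 2 —bump→ 3·5 + 2 = 17 —(−1)→ 16
16 —HB5→ 3·5 + 1 —bump→ 3·6 + 1 = 19 —(−1)→ 18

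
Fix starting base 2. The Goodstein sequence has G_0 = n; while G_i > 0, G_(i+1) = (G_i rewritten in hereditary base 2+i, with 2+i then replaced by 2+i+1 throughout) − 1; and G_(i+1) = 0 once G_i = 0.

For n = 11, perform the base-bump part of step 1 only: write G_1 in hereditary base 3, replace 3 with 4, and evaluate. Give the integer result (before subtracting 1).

1028

G_0 = 11. HB_2(11) = 2^(2 + 1) + 2 + 1. Bump = 85. G_1 = 84.
G_1 = 84. HB_3(84) = 3^(3 + 1) + 3. Bump = 1028. G_2 = 1027.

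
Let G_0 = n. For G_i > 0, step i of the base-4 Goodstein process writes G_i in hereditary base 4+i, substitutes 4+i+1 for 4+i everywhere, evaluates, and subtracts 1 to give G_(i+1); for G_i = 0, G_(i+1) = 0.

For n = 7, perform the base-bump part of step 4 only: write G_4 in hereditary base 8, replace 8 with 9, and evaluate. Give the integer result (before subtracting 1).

7

G_0=7  [base 4] 4 + 3  →[4↦5]→  5 + 3 = 8  −1 ⇒ G_1=7
G_1=7  [base 5] 5 + 2  →[5↦6]→  6 + 2 = 8  −1 ⇒ G_2=7
G_2=7  [base 6] 6 + 1  →[6↦7]→  7 + 1 = 8  −1 ⇒ G_3=7
G_3=7  [base 7] 7  →[7↦8]→  8 = 8  −1 ⇒ G_4=7
G_4=7  [base 8] 7  →[8↦9]→  7 = 7  −1 ⇒ G_5=6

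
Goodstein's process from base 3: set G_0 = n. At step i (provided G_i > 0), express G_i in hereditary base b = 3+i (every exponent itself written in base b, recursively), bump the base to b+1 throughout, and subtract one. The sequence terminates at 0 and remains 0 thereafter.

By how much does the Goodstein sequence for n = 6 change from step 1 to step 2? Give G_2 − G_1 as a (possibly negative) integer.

0

step 0: 6 = 2·3; sub 4 for 3: 2·4; = 8; G_1 = 8−1 = 7
step 1: 7 = 4 + 3; sub 5 for 4: 5 + 3; = 8; G_2 = 8−1 = 7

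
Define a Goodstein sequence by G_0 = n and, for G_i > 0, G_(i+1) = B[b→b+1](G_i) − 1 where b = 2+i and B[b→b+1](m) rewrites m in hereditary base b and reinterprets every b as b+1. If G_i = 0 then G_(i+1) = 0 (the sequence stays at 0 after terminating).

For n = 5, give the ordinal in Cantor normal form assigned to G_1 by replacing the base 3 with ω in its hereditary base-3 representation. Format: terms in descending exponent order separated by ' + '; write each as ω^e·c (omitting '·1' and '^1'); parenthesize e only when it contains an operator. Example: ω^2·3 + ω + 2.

ω^ω

i=0: 5 = 2^2 + 1 (b=2); 2→3: 3^3 + 1 = 28; 28−1 = 27
i=1: 27 = 3^3 (b=3); 3→4: 4^4 = 256; 256−1 = 255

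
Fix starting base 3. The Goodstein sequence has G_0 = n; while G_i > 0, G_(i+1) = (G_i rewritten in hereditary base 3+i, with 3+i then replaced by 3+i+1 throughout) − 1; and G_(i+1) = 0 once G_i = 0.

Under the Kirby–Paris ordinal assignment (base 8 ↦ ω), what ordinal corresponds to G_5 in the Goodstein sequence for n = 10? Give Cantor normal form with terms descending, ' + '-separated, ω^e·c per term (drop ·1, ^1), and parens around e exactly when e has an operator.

step 0: 10 = 3^2 + 1; sub 4 for 3: 4^2 + 1; = 17; G_1 = 17−1 = 16
step 1: 16 = 4^2; sub 5 for 4: 5^2; = 25; G_2 = 25−1 = 24
step 2: 24 = 4·5 + 4; sub 6 for 5: 4·6 + 4; = 28; G_3 = 28−1 = 27
step 3: 27 = 4·6 + 3; sub 7 for 6: 4·7 + 3; = 31; G_4 = 31−1 = 30
step 4: 30 = 4·7 + 2; sub 8 for 7: 4·8 + 2; = 34; G_5 = 34−1 = 33
step 5: 33 = 4·8 + 1; sub 9 for 8: 4·9 + 1; = 37; G_6 = 37−1 = 36

ω·4 + 1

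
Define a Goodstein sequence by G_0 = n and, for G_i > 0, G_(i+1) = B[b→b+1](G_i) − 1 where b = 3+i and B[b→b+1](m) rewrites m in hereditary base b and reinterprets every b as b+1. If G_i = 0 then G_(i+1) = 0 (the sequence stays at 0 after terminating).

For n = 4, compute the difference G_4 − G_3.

4 —HB3→ 3 + 1 —bump→ 4 + 1 = 5 —(−1)→ 4
4 —HB4→ 4 —bump→ 5 = 5 —(−1)→ 4
4 —HB5→ 4 —bump→ 4 = 4 —(−1)→ 3
3 —HB6→ 3 —bump→ 3 = 3 —(−1)→ 2

-1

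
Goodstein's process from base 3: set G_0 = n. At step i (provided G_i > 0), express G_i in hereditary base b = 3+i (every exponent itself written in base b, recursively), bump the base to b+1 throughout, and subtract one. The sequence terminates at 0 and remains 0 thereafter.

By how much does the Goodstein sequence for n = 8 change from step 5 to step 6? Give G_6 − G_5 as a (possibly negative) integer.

8 —HB3→ 2·3 + 2 —bump→ 2·4 + 2 = 10 —(−1)→ 9
9 —HB4→ 2·4 + 1 —bump→ 2·5 + 1 = 11 —(−1)→ 10
10 —HB5→ 2·5 —bump→ 2·6 = 12 —(−1)→ 11
11 —HB6→ 6 + 5 —bump→ 7 + 5 = 12 —(−1)→ 11
11 —HB7→ 7 + 4 —bump→ 8 + 4 = 12 —(−1)→ 11
11 —HB8→ 8 + 3 —bump→ 9 + 3 = 12 —(−1)→ 11

0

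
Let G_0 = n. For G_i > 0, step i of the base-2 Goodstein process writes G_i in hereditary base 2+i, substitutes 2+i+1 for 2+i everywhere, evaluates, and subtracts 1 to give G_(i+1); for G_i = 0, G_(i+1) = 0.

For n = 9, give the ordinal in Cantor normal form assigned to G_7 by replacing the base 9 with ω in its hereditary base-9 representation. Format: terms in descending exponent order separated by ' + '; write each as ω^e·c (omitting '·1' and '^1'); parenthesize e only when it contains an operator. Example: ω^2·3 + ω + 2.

G_0 = 9. HB_2(9) = 2^(2 + 1) + 1. Bump = 82. G_1 = 81.
G_1 = 81. HB_3(81) = 3^(3 + 1). Bump = 1024. G_2 = 1023.
G_2 = 1023. HB_4(1023) = 3·4^4 + 3·4^3 + 3·4^2 + 3·4 + 3. Bump = 9843. G_3 = 9842.
G_3 = 9842. HB_5(9842) = 3·5^5 + 3·5^3 + 3·5^2 + 3·5 + 2. Bump = 140744. G_4 = 140743.
G_4 = 140743. HB_6(140743) = 3·6^6 + 3·6^3 + 3·6^2 + 3·6 + 1. Bump = 2471827. G_5 = 2471826.
G_5 = 2471826. HB_7(2471826) = 3·7^7 + 3·7^3 + 3·7^2 + 3·7. Bump = 50333400. G_6 = 50333399.
G_6 = 50333399. HB_8(50333399) = 3·8^8 + 3·8^3 + 3·8^2 + 2·8 + 7. Bump = 1162263922. G_7 = 1162263921.
G_7 = 1162263921. HB_9(1162263921) = 3·9^9 + 3·9^3 + 3·9^2 + 2·9 + 6. Bump = 30000003326. G_8 = 30000003325.

ω^ω·3 + ω^3·3 + ω^2·3 + ω·2 + 6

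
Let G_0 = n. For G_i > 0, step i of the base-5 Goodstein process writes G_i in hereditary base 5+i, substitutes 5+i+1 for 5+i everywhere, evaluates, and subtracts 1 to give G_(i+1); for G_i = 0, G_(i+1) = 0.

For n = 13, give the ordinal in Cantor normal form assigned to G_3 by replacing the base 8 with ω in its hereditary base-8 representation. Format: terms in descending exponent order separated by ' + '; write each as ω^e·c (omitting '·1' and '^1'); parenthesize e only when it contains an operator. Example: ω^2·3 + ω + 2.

G_0 = 13. HB_5(13) = 2·5 + 3. Bump = 15. G_1 = 14.
G_1 = 14. HB_6(14) = 2·6 + 2. Bump = 16. G_2 = 15.
G_2 = 15. HB_7(15) = 2·7 + 1. Bump = 17. G_3 = 16.
G_3 = 16. HB_8(16) = 2·8. Bump = 18. G_4 = 17.

ω·2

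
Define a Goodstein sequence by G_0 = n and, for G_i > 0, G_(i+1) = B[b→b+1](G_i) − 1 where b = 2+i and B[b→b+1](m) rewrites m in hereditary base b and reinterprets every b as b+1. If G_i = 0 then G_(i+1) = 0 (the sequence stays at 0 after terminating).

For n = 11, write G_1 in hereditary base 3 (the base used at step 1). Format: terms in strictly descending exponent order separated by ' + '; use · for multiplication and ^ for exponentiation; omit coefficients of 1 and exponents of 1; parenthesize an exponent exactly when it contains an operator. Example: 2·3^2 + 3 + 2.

3^(3 + 1) + 3

step 0: 11 = 2^(2 + 1) + 2 + 1; sub 3 for 2: 3^(3 + 1) + 3 + 1; = 85; G_1 = 85−1 = 84
step 1: 84 = 3^(3 + 1) + 3; sub 4 for 3: 4^(4 + 1) + 4; = 1028; G_2 = 1028−1 = 1027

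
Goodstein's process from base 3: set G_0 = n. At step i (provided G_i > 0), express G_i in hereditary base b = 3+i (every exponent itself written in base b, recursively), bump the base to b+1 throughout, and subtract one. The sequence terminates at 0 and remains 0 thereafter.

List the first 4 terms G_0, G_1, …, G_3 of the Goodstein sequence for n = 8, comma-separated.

8, 9, 10, 11

(0) 8|_3 = 2·3 + 2 ↦ 2·4 + 2|_4 = 10 ⇒ 9
(1) 9|_4 = 2·4 + 1 ↦ 2·5 + 1|_5 = 11 ⇒ 10
(2) 10|_5 = 2·5 ↦ 2·6|_6 = 12 ⇒ 11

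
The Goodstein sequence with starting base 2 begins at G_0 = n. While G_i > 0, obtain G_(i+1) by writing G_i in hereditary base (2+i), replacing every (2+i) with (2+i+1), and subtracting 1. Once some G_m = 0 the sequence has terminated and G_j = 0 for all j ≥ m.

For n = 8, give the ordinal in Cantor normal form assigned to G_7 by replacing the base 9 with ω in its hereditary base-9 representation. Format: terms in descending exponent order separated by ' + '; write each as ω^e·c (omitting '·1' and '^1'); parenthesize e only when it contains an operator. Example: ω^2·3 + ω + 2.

ω^ω·2 + ω^2·2 + ω + 2

[0] 8 ≡ 2^(2 + 1) (base 2). Lift 3: 81. −1: 80.
[1] 80 ≡ 2·3^3 + 2·3^2 + 2·3 + 2 (base 3). Lift 4: 554. −1: 553.
[2] 553 ≡ 2·4^4 + 2·4^2 + 2·4 + 1 (base 4). Lift 5: 6311. −1: 6310.
[3] 6310 ≡ 2·5^5 + 2·5^2 + 2·5 (base 5). Lift 6: 93396. −1: 93395.
[4] 93395 ≡ 2·6^6 + 2·6^2 + 6 + 5 (base 6). Lift 7: 1647196. −1: 1647195.
[5] 1647195 ≡ 2·7^7 + 2·7^2 + 7 + 4 (base 7). Lift 8: 33554572. −1: 33554571.
[6] 33554571 ≡ 2·8^8 + 2·8^2 + 8 + 3 (base 8). Lift 9: 774841152. −1: 774841151.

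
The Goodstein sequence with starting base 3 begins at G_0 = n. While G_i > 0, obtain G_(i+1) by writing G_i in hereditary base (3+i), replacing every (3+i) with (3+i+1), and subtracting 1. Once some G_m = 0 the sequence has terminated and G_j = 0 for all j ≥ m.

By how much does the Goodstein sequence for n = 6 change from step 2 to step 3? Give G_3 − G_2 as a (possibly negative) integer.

base 3: 6 = 2·3; at 4: 2·4 = 8; next = 7
base 4: 7 = 4 + 3; at 5: 5 + 3 = 8; next = 7
base 5: 7 = 5 + 2; at 6: 6 + 2 = 8; next = 7

0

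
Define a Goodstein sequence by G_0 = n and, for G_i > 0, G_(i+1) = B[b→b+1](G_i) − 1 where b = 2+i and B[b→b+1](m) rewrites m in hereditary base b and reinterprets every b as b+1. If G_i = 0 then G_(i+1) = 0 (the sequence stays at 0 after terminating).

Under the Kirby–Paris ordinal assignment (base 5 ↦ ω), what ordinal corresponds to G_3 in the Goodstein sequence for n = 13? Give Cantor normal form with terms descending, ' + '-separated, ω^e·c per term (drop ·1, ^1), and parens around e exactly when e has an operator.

G_0=13  [base 2] 2^(2 + 1) + 2^2 + 1  →[2↦3]→  3^(3 + 1) + 3^3 + 1 = 109  −1 ⇒ G_1=108
G_1=108  [base 3] 3^(3 + 1) + 3^3  →[3↦4]→  4^(4 + 1) + 4^4 = 1280  −1 ⇒ G_2=1279
G_2=1279  [base 4] 4^(4 + 1) + 3·4^3 + 3·4^2 + 3·4 + 3  →[4↦5]→  5^(5 + 1) + 3·5^3 + 3·5^2 + 3·5 + 3 = 16093  −1 ⇒ G_3=16092
G_3=16092  [base 5] 5^(5 + 1) + 3·5^3 + 3·5^2 + 3·5 + 2  →[5↦6]→  6^(6 + 1) + 3·6^3 + 3·6^2 + 3·6 + 2 = 280712  −1 ⇒ G_4=280711

ω^(ω + 1) + ω^3·3 + ω^2·3 + ω·3 + 2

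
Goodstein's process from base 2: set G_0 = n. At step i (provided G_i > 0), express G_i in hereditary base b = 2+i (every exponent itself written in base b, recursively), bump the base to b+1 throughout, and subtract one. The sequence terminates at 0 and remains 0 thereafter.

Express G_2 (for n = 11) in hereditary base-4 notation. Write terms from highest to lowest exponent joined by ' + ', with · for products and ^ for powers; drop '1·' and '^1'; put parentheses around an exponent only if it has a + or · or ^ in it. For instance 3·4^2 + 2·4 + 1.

step 0: 11 = 2^(2 + 1) + 2 + 1; sub 3 for 2: 3^(3 + 1) + 3 + 1; = 85; G_1 = 85−1 = 84
step 1: 84 = 3^(3 + 1) + 3; sub 4 for 3: 4^(4 + 1) + 4; = 1028; G_2 = 1028−1 = 1027

4^(4 + 1) + 3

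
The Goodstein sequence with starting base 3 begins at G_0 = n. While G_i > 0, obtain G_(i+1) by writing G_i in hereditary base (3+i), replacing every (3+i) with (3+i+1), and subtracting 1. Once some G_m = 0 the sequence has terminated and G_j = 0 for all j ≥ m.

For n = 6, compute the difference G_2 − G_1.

0

6 —HB3→ 2·3 —bump→ 2·4 = 8 —(−1)→ 7
7 —HB4→ 4 + 3 —bump→ 5 + 3 = 8 —(−1)→ 7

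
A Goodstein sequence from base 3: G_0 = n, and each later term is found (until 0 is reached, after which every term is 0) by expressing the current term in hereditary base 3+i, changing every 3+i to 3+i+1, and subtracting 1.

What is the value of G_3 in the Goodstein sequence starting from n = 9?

19

(0) 9|_3 = 3^2 ↦ 4^2|_4 = 16 ⇒ 15
(1) 15|_4 = 3·4 + 3 ↦ 3·5 + 3|_5 = 18 ⇒ 17
(2) 17|_5 = 3·5 + 2 ↦ 3·6 + 2|_6 = 20 ⇒ 19
(3) 19|_6 = 3·6 + 1 ↦ 3·7 + 1|_7 = 22 ⇒ 21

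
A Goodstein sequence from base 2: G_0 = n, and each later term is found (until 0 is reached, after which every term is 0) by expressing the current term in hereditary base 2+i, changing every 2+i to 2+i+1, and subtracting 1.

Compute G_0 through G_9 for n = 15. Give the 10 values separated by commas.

15, 111, 1283, 18752, 326593, 6588344, 150994943, 3524450280, 100077777775, 3138578427934

15 —HB2→ 2^(2 + 1) + 2^2 + 2 + 1 —bump→ 3^(3 + 1) + 3^3 + 3 + 1 = 112 —(−1)→ 111
111 —HB3→ 3^(3 + 1) + 3^3 + 3 —bump→ 4^(4 + 1) + 4^4 + 4 = 1284 —(−1)→ 1283
1283 —HB4→ 4^(4 + 1) + 4^4 + 3 —bump→ 5^(5 + 1) + 5^5 + 3 = 18753 —(−1)→ 18752
18752 —HB5→ 5^(5 + 1) + 5^5 + 2 —bump→ 6^(6 + 1) + 6^6 + 2 = 326594 —(−1)→ 326593
326593 —HB6→ 6^(6 + 1) + 6^6 + 1 —bump→ 7^(7 + 1) + 7^7 + 1 = 6588345 —(−1)→ 6588344
6588344 —HB7→ 7^(7 + 1) + 7^7 —bump→ 8^(8 + 1) + 8^8 = 150994944 —(−1)→ 150994943
150994943 —HB8→ 8^(8 + 1) + 7·8^7 + 7·8^6 + 7·8^5 + 7·8^4 + 7·8^3 + 7·8^2 + 7·8 + 7 —bump→ 9^(9 + 1) + 7·9^7 + 7·9^6 + 7·9^5 + 7·9^4 + 7·9^3 + 7·9^2 + 7·9 + 7 = 3524450281 —(−1)→ 3524450280
3524450280 —HB9→ 9^(9 + 1) + 7·9^7 + 7·9^6 + 7·9^5 + 7·9^4 + 7·9^3 + 7·9^2 + 7·9 + 6 —bump→ 10^(10 + 1) + 7·10^7 + 7·10^6 + 7·10^5 + 7·10^4 + 7·10^3 + 7·10^2 + 7·10 + 6 = 100077777776 —(−1)→ 100077777775
100077777775 —HB10→ 10^(10 + 1) + 7·10^7 + 7·10^6 + 7·10^5 + 7·10^4 + 7·10^3 + 7·10^2 + 7·10 + 5 —bump→ 11^(11 + 1) + 7·11^7 + 7·11^6 + 7·11^5 + 7·11^4 + 7·11^3 + 7·11^2 + 7·11 + 5 = 3138578427935 —(−1)→ 3138578427934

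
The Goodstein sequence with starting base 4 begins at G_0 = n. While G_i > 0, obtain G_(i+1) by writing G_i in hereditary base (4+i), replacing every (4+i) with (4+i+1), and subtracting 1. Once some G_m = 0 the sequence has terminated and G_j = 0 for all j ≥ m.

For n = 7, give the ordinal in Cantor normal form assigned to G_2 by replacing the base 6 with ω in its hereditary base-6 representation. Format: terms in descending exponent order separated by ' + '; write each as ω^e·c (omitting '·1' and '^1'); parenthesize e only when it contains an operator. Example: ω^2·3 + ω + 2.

ω + 1

G_0 = 7. HB_4(7) = 4 + 3. Bump = 8. G_1 = 7.
G_1 = 7. HB_5(7) = 5 + 2. Bump = 8. G_2 = 7.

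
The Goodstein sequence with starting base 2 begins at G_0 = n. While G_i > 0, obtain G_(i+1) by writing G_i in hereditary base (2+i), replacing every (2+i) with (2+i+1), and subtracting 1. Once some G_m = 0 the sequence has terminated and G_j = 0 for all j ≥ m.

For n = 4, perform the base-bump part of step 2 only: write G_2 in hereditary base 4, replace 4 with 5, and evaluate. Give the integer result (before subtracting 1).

G_0=4  [base 2] 2^2  →[2↦3]→  3^3 = 27  −1 ⇒ G_1=26
G_1=26  [base 3] 2·3^2 + 2·3 + 2  →[3↦4]→  2·4^2 + 2·4 + 2 = 42  −1 ⇒ G_2=41
G_2=41  [base 4] 2·4^2 + 2·4 + 1  →[4↦5]→  2·5^2 + 2·5 + 1 = 61  −1 ⇒ G_3=60

61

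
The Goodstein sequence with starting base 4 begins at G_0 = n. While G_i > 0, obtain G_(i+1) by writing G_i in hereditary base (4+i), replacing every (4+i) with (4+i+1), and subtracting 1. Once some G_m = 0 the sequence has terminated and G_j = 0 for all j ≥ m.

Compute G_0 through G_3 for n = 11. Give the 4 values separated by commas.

11, 12, 13, 14

i=0: 11 = 2·4 + 3 (b=4); 4→5: 2·5 + 3 = 13; 13−1 = 12
i=1: 12 = 2·5 + 2 (b=5); 5→6: 2·6 + 2 = 14; 14−1 = 13
i=2: 13 = 2·6 + 1 (b=6); 6→7: 2·7 + 1 = 15; 15−1 = 14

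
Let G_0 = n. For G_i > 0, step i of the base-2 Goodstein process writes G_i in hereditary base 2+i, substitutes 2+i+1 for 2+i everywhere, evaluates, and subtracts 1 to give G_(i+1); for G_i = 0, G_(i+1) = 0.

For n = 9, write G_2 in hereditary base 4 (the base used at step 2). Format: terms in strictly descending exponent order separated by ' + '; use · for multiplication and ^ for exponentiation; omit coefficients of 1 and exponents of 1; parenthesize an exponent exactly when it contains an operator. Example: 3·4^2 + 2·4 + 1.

step 0: 9 = 2^(2 + 1) + 1; sub 3 for 2: 3^(3 + 1) + 1; = 82; G_1 = 82−1 = 81
step 1: 81 = 3^(3 + 1); sub 4 for 3: 4^(4 + 1); = 1024; G_2 = 1024−1 = 1023
step 2: 1023 = 3·4^4 + 3·4^3 + 3·4^2 + 3·4 + 3; sub 5 for 4: 3·5^5 + 3·5^3 + 3·5^2 + 3·5 + 3; = 9843; G_3 = 9843−1 = 9842

3·4^4 + 3·4^3 + 3·4^2 + 3·4 + 3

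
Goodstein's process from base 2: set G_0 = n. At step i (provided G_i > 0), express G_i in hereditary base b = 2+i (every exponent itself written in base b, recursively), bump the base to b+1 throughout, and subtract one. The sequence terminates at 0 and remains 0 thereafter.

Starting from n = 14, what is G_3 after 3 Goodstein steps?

(0) 14|_2 = 2^(2 + 1) + 2^2 + 2 ↦ 3^(3 + 1) + 3^3 + 3|_3 = 111 ⇒ 110
(1) 110|_3 = 3^(3 + 1) + 3^3 + 2 ↦ 4^(4 + 1) + 4^4 + 2|_4 = 1282 ⇒ 1281
(2) 1281|_4 = 4^(4 + 1) + 4^4 + 1 ↦ 5^(5 + 1) + 5^5 + 1|_5 = 18751 ⇒ 18750
(3) 18750|_5 = 5^(5 + 1) + 5^5 ↦ 6^(6 + 1) + 6^6|_6 = 326592 ⇒ 326591

18750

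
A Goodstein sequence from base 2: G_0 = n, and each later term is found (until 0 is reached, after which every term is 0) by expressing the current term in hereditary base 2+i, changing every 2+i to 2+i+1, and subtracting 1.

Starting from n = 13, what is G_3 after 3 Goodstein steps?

base 2: 13 = 2^(2 + 1) + 2^2 + 1; at 3: 3^(3 + 1) + 3^3 + 1 = 109; next = 108
base 3: 108 = 3^(3 + 1) + 3^3; at 4: 4^(4 + 1) + 4^4 = 1280; next = 1279
base 4: 1279 = 4^(4 + 1) + 3·4^3 + 3·4^2 + 3·4 + 3; at 5: 5^(5 + 1) + 3·5^3 + 3·5^2 + 3·5 + 3 = 16093; next = 16092
base 5: 16092 = 5^(5 + 1) + 3·5^3 + 3·5^2 + 3·5 + 2; at 6: 6^(6 + 1) + 3·6^3 + 3·6^2 + 3·6 + 2 = 280712; next = 280711

16092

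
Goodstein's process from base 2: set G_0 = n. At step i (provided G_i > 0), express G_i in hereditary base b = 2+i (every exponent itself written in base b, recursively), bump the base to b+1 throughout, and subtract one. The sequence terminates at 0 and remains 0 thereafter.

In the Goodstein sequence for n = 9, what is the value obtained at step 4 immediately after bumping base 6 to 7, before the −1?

G_0 = 9. HB_2(9) = 2^(2 + 1) + 1. Bump = 82. G_1 = 81.
G_1 = 81. HB_3(81) = 3^(3 + 1). Bump = 1024. G_2 = 1023.
G_2 = 1023. HB_4(1023) = 3·4^4 + 3·4^3 + 3·4^2 + 3·4 + 3. Bump = 9843. G_3 = 9842.
G_3 = 9842. HB_5(9842) = 3·5^5 + 3·5^3 + 3·5^2 + 3·5 + 2. Bump = 140744. G_4 = 140743.
G_4 = 140743. HB_6(140743) = 3·6^6 + 3·6^3 + 3·6^2 + 3·6 + 1. Bump = 2471827. G_5 = 2471826.

2471827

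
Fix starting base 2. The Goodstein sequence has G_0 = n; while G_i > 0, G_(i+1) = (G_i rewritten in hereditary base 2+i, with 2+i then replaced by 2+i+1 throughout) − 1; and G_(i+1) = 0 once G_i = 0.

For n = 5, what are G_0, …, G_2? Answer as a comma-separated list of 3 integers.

base 2: 5 = 2^2 + 1; at 3: 3^3 + 1 = 28; next = 27
base 3: 27 = 3^3; at 4: 4^4 = 256; next = 255

5, 27, 255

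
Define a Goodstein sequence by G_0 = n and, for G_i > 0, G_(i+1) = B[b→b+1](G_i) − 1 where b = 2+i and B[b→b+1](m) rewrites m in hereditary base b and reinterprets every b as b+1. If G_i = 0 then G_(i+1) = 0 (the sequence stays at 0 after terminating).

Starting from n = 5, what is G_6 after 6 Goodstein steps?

base 2: 5 = 2^2 + 1; at 3: 3^3 + 1 = 28; next = 27
base 3: 27 = 3^3; at 4: 4^4 = 256; next = 255
base 4: 255 = 3·4^3 + 3·4^2 + 3·4 + 3; at 5: 3·5^3 + 3·5^2 + 3·5 + 3 = 468; next = 467
base 5: 467 = 3·5^3 + 3·5^2 + 3·5 + 2; at 6: 3·6^3 + 3·6^2 + 3·6 + 2 = 776; next = 775
base 6: 775 = 3·6^3 + 3·6^2 + 3·6 + 1; at 7: 3·7^3 + 3·7^2 + 3·7 + 1 = 1198; next = 1197
base 7: 1197 = 3·7^3 + 3·7^2 + 3·7; at 8: 3·8^3 + 3·8^2 + 3·8 = 1752; next = 1751
base 8: 1751 = 3·8^3 + 3·8^2 + 2·8 + 7; at 9: 3·9^3 + 3·9^2 + 2·9 + 7 = 2455; next = 2454

1751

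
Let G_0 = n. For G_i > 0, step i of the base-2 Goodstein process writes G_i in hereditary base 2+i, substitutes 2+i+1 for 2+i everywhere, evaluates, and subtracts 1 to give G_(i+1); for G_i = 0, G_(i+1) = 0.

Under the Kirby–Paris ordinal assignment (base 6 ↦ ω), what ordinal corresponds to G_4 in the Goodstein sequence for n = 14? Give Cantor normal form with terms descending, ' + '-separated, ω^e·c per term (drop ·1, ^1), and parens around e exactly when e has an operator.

[0] 14 ≡ 2^(2 + 1) + 2^2 + 2 (base 2). Lift 3: 111. −1: 110.
[1] 110 ≡ 3^(3 + 1) + 3^3 + 2 (base 3). Lift 4: 1282. −1: 1281.
[2] 1281 ≡ 4^(4 + 1) + 4^4 + 1 (base 4). Lift 5: 18751. −1: 18750.
[3] 18750 ≡ 5^(5 + 1) + 5^5 (base 5). Lift 6: 326592. −1: 326591.
[4] 326591 ≡ 6^(6 + 1) + 5·6^5 + 5·6^4 + 5·6^3 + 5·6^2 + 5·6 + 5 (base 6). Lift 7: 5862841. −1: 5862840.

ω^(ω + 1) + ω^5·5 + ω^4·5 + ω^3·5 + ω^2·5 + ω·5 + 5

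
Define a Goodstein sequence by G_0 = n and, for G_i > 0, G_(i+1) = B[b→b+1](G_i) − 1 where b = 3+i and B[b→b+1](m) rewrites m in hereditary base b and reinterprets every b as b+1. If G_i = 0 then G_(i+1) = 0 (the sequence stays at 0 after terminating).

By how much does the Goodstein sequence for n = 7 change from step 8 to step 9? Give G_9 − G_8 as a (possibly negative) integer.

[0] 7 ≡ 2·3 + 1 (base 3). Lift 4: 9. −1: 8.
[1] 8 ≡ 2·4 (base 4). Lift 5: 10. −1: 9.
[2] 9 ≡ 5 + 4 (base 5). Lift 6: 10. −1: 9.
[3] 9 ≡ 6 + 3 (base 6). Lift 7: 10. −1: 9.
[4] 9 ≡ 7 + 2 (base 7). Lift 8: 10. −1: 9.
[5] 9 ≡ 8 + 1 (base 8). Lift 9: 10. −1: 9.
[6] 9 ≡ 9 (base 9). Lift 10: 10. −1: 9.
[7] 9 ≡ 9 (base 10). Lift 11: 9. −1: 8.
[8] 8 ≡ 8 (base 11). Lift 12: 8. −1: 7.

-1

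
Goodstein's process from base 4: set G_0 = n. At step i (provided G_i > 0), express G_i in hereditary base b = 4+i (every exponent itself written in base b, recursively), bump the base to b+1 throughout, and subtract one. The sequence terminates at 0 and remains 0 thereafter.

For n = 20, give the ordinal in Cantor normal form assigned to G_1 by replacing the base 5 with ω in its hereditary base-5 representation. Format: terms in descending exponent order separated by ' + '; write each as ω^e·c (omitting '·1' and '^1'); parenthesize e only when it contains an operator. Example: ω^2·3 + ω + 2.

ω^2 + 4

(0) 20|_4 = 4^2 + 4 ↦ 5^2 + 5|_5 = 30 ⇒ 29
(1) 29|_5 = 5^2 + 4 ↦ 6^2 + 4|_6 = 40 ⇒ 39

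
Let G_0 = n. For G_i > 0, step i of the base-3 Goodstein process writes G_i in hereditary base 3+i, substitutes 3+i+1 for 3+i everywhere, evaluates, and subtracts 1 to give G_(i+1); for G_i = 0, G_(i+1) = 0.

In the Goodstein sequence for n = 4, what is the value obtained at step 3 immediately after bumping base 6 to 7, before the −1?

3

step 0: 4 = 3 + 1; sub 4 for 3: 4 + 1; = 5; G_1 = 5−1 = 4
step 1: 4 = 4; sub 5 for 4: 5; = 5; G_2 = 5−1 = 4
step 2: 4 = 4; sub 6 for 5: 4; = 4; G_3 = 4−1 = 3
step 3: 3 = 3; sub 7 for 6: 3; = 3; G_4 = 3−1 = 2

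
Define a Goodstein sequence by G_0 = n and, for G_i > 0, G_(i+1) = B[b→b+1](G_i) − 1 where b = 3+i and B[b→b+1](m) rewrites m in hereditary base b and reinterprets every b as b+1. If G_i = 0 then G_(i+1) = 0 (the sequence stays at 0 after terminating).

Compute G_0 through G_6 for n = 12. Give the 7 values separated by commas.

12, 19, 27, 37, 49, 63, 69

i=0: 12 = 3^2 + 3 (b=3); 3→4: 4^2 + 4 = 20; 20−1 = 19
i=1: 19 = 4^2 + 3 (b=4); 4→5: 5^2 + 3 = 28; 28−1 = 27
i=2: 27 = 5^2 + 2 (b=5); 5→6: 6^2 + 2 = 38; 38−1 = 37
i=3: 37 = 6^2 + 1 (b=6); 6→7: 7^2 + 1 = 50; 50−1 = 49
i=4: 49 = 7^2 (b=7); 7→8: 8^2 = 64; 64−1 = 63
i=5: 63 = 7·8 + 7 (b=8); 8→9: 7·9 + 7 = 70; 70−1 = 69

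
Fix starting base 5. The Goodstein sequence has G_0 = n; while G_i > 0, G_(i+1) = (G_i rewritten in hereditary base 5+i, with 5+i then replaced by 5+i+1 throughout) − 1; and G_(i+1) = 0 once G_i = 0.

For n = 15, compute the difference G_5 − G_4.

1

(0) 15|_5 = 3·5 ↦ 3·6|_6 = 18 ⇒ 17
(1) 17|_6 = 2·6 + 5 ↦ 2·7 + 5|_7 = 19 ⇒ 18
(2) 18|_7 = 2·7 + 4 ↦ 2·8 + 4|_8 = 20 ⇒ 19
(3) 19|_8 = 2·8 + 3 ↦ 2·9 + 3|_9 = 21 ⇒ 20
(4) 20|_9 = 2·9 + 2 ↦ 2·10 + 2|_10 = 22 ⇒ 21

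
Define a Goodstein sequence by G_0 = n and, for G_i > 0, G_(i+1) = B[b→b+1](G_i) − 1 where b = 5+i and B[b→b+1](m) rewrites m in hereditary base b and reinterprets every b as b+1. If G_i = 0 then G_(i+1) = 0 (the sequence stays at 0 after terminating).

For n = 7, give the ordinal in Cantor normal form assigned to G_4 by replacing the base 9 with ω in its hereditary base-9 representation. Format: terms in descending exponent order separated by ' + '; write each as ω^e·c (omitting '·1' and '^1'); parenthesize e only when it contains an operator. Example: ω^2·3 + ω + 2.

6

step 0: 7 = 5 + 2; sub 6 for 5: 6 + 2; = 8; G_1 = 8−1 = 7
step 1: 7 = 6 + 1; sub 7 for 6: 7 + 1; = 8; G_2 = 8−1 = 7
step 2: 7 = 7; sub 8 for 7: 8; = 8; G_3 = 8−1 = 7
step 3: 7 = 7; sub 9 for 8: 7; = 7; G_4 = 7−1 = 6
step 4: 6 = 6; sub 10 for 9: 6; = 6; G_5 = 6−1 = 5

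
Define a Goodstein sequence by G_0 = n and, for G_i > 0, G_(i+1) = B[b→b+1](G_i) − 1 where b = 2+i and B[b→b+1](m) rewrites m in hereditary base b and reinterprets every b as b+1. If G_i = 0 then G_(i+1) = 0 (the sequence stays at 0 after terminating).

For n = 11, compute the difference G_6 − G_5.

i=0: 11 = 2^(2 + 1) + 2 + 1 (b=2); 2→3: 3^(3 + 1) + 3 + 1 = 85; 85−1 = 84
i=1: 84 = 3^(3 + 1) + 3 (b=3); 3→4: 4^(4 + 1) + 4 = 1028; 1028−1 = 1027
i=2: 1027 = 4^(4 + 1) + 3 (b=4); 4→5: 5^(5 + 1) + 3 = 15628; 15628−1 = 15627
i=3: 15627 = 5^(5 + 1) + 2 (b=5); 5→6: 6^(6 + 1) + 2 = 279938; 279938−1 = 279937
i=4: 279937 = 6^(6 + 1) + 1 (b=6); 6→7: 7^(7 + 1) + 1 = 5764802; 5764802−1 = 5764801
i=5: 5764801 = 7^(7 + 1) (b=7); 7→8: 8^(8 + 1) = 134217728; 134217728−1 = 134217727

128452926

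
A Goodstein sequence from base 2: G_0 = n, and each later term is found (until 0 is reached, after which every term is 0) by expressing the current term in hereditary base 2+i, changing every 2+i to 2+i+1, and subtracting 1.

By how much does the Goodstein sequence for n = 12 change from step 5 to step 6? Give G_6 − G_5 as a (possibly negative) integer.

128452957

step 0: 12 = 2^(2 + 1) + 2^2; sub 3 for 2: 3^(3 + 1) + 3^3; = 108; G_1 = 108−1 = 107
step 1: 107 = 3^(3 + 1) + 2·3^2 + 2·3 + 2; sub 4 for 3: 4^(4 + 1) + 2·4^2 + 2·4 + 2; = 1066; G_2 = 1066−1 = 1065
step 2: 1065 = 4^(4 + 1) + 2·4^2 + 2·4 + 1; sub 5 for 4: 5^(5 + 1) + 2·5^2 + 2·5 + 1; = 15686; G_3 = 15686−1 = 15685
step 3: 15685 = 5^(5 + 1) + 2·5^2 + 2·5; sub 6 for 5: 6^(6 + 1) + 2·6^2 + 2·6; = 280020; G_4 = 280020−1 = 280019
step 4: 280019 = 6^(6 + 1) + 2·6^2 + 6 + 5; sub 7 for 6: 7^(7 + 1) + 2·7^2 + 7 + 5; = 5764911; G_5 = 5764911−1 = 5764910
step 5: 5764910 = 7^(7 + 1) + 2·7^2 + 7 + 4; sub 8 for 7: 8^(8 + 1) + 2·8^2 + 8 + 4; = 134217868; G_6 = 134217868−1 = 134217867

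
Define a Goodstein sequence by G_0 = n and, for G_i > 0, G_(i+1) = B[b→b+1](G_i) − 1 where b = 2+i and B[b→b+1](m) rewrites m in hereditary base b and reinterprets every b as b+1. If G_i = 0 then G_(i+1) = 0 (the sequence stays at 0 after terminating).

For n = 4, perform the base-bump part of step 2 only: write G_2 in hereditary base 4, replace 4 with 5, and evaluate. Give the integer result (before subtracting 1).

61

4 —HB2→ 2^2 —bump→ 3^3 = 27 —(−1)→ 26
26 —HB3→ 2·3^2 + 2·3 + 2 —bump→ 2·4^2 + 2·4 + 2 = 42 —(−1)→ 41
41 —HB4→ 2·4^2 + 2·4 + 1 —bump→ 2·5^2 + 2·5 + 1 = 61 —(−1)→ 60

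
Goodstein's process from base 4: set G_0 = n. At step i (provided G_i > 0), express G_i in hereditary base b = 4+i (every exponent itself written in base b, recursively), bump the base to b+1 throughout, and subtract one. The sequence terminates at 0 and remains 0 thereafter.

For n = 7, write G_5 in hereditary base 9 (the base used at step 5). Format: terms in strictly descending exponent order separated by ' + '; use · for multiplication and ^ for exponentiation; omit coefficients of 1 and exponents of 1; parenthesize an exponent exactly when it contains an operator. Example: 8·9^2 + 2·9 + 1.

6

base 4: 7 = 4 + 3; at 5: 5 + 3 = 8; next = 7
base 5: 7 = 5 + 2; at 6: 6 + 2 = 8; next = 7
base 6: 7 = 6 + 1; at 7: 7 + 1 = 8; next = 7
base 7: 7 = 7; at 8: 8 = 8; next = 7
base 8: 7 = 7; at 9: 7 = 7; next = 6
base 9: 6 = 6; at 10: 6 = 6; next = 5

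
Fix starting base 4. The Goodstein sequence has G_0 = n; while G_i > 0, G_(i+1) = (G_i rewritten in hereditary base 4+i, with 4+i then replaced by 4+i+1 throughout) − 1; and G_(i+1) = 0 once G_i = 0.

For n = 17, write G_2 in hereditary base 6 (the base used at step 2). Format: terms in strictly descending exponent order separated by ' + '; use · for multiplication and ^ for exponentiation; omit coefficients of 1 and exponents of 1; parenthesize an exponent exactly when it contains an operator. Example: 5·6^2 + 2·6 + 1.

5·6 + 5

[0] 17 ≡ 4^2 + 1 (base 4). Lift 5: 26. −1: 25.
[1] 25 ≡ 5^2 (base 5). Lift 6: 36. −1: 35.
[2] 35 ≡ 5·6 + 5 (base 6). Lift 7: 40. −1: 39.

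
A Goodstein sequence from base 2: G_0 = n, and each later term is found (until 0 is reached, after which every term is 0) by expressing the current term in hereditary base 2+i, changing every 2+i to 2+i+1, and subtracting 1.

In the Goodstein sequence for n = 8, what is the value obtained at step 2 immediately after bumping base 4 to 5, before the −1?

6311

base 2: 8 = 2^(2 + 1); at 3: 3^(3 + 1) = 81; next = 80
base 3: 80 = 2·3^3 + 2·3^2 + 2·3 + 2; at 4: 2·4^4 + 2·4^2 + 2·4 + 2 = 554; next = 553
base 4: 553 = 2·4^4 + 2·4^2 + 2·4 + 1; at 5: 2·5^5 + 2·5^2 + 2·5 + 1 = 6311; next = 6310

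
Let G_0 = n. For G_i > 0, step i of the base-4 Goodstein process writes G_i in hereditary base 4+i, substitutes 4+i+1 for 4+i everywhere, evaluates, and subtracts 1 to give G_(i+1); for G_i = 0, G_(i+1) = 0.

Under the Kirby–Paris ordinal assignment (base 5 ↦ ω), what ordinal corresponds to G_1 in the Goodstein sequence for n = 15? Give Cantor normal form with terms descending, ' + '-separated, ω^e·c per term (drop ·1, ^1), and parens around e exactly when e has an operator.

i=0: 15 = 3·4 + 3 (b=4); 4→5: 3·5 + 3 = 18; 18−1 = 17
i=1: 17 = 3·5 + 2 (b=5); 5→6: 3·6 + 2 = 20; 20−1 = 19

ω·3 + 2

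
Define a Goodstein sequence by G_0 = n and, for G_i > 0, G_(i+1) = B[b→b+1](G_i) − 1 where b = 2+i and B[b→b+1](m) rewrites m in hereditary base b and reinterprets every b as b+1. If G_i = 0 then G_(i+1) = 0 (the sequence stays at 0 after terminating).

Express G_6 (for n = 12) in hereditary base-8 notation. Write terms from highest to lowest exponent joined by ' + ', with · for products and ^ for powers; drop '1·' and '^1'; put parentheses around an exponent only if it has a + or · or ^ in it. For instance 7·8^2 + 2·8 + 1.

[0] 12 ≡ 2^(2 + 1) + 2^2 (base 2). Lift 3: 108. −1: 107.
[1] 107 ≡ 3^(3 + 1) + 2·3^2 + 2·3 + 2 (base 3). Lift 4: 1066. −1: 1065.
[2] 1065 ≡ 4^(4 + 1) + 2·4^2 + 2·4 + 1 (base 4). Lift 5: 15686. −1: 15685.
[3] 15685 ≡ 5^(5 + 1) + 2·5^2 + 2·5 (base 5). Lift 6: 280020. −1: 280019.
[4] 280019 ≡ 6^(6 + 1) + 2·6^2 + 6 + 5 (base 6). Lift 7: 5764911. −1: 5764910.
[5] 5764910 ≡ 7^(7 + 1) + 2·7^2 + 7 + 4 (base 7). Lift 8: 134217868. −1: 134217867.
[6] 134217867 ≡ 8^(8 + 1) + 2·8^2 + 8 + 3 (base 8). Lift 9: 3486784575. −1: 3486784574.

8^(8 + 1) + 2·8^2 + 8 + 3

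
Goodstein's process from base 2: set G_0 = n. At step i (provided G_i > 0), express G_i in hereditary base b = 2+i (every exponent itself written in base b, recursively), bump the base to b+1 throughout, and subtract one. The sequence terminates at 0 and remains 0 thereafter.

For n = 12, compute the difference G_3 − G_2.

[0] 12 ≡ 2^(2 + 1) + 2^2 (base 2). Lift 3: 108. −1: 107.
[1] 107 ≡ 3^(3 + 1) + 2·3^2 + 2·3 + 2 (base 3). Lift 4: 1066. −1: 1065.
[2] 1065 ≡ 4^(4 + 1) + 2·4^2 + 2·4 + 1 (base 4). Lift 5: 15686. −1: 15685.

14620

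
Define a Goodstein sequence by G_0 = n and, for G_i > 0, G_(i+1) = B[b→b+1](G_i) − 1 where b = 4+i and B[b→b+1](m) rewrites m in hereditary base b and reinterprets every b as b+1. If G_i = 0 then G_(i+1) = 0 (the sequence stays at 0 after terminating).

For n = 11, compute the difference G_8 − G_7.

0

(0) 11|_4 = 2·4 + 3 ↦ 2·5 + 3|_5 = 13 ⇒ 12
(1) 12|_5 = 2·5 + 2 ↦ 2·6 + 2|_6 = 14 ⇒ 13
(2) 13|_6 = 2·6 + 1 ↦ 2·7 + 1|_7 = 15 ⇒ 14
(3) 14|_7 = 2·7 ↦ 2·8|_8 = 16 ⇒ 15
(4) 15|_8 = 8 + 7 ↦ 9 + 7|_9 = 16 ⇒ 15
(5) 15|_9 = 9 + 6 ↦ 10 + 6|_10 = 16 ⇒ 15
(6) 15|_10 = 10 + 5 ↦ 11 + 5|_11 = 16 ⇒ 15
(7) 15|_11 = 11 + 4 ↦ 12 + 4|_12 = 16 ⇒ 15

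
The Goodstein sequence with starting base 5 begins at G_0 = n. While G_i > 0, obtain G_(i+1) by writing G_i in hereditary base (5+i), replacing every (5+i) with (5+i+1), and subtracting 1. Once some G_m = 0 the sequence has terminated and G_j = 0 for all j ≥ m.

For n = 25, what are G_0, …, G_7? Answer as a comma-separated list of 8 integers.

25, 35, 39, 43, 47, 51, 55, 59

G_0 = 25. HB_5(25) = 5^2. Bump = 36. G_1 = 35.
G_1 = 35. HB_6(35) = 5·6 + 5. Bump = 40. G_2 = 39.
G_2 = 39. HB_7(39) = 5·7 + 4. Bump = 44. G_3 = 43.
G_3 = 43. HB_8(43) = 5·8 + 3. Bump = 48. G_4 = 47.
G_4 = 47. HB_9(47) = 5·9 + 2. Bump = 52. G_5 = 51.
G_5 = 51. HB_10(51) = 5·10 + 1. Bump = 56. G_6 = 55.
G_6 = 55. HB_11(55) = 5·11. Bump = 60. G_7 = 59.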